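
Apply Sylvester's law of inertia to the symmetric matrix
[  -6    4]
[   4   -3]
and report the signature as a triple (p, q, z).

step 0: pivot -6 → sign −
step 1: pivot -1/3 → sign −
signature = (0, 2, 0)

Answer: (0, 2, 0)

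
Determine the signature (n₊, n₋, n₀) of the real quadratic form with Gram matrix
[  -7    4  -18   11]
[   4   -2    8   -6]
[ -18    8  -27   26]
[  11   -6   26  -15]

Answer: (3, 1, 0)

Derivation:
step 0: pivot -7 → sign −
step 1: pivot 2/7 → sign +
step 2: pivot 1 → sign +
step 3: pivot 2 → sign +
signature = (3, 1, 0)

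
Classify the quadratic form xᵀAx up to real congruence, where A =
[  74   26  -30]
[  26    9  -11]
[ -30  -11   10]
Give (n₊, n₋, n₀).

step 0: pivot 74 → sign +
step 1: pivot -5/37 → sign −
step 2: pivot -3/5 → sign −
signature = (1, 2, 0)

Answer: (1, 2, 0)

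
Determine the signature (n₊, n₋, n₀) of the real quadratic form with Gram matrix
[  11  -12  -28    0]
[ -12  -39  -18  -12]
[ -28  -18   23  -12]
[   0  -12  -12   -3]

Answer: (1, 3, 0)

Derivation:
step 0: pivot 11 → sign +
step 1: pivot -573/11 → sign −
step 2: pivot -579/191 → sign −
step 3: pivot -3/193 → sign −
signature = (1, 3, 0)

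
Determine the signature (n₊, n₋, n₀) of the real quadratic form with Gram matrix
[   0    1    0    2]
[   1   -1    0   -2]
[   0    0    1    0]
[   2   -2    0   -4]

Answer: (2, 1, 1)

Derivation:
step 0: pivot -1 → sign −
step 1: pivot 1 → sign +
step 2: pivot 1 → sign +
step 3: row/col 3 already zero → sign 0
signature = (2, 1, 1)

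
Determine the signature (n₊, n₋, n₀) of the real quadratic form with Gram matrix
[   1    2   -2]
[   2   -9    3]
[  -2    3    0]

Answer: (1, 2, 0)

Derivation:
step 0: pivot 1 → sign +
step 1: pivot -13 → sign −
step 2: pivot -3/13 → sign −
signature = (1, 2, 0)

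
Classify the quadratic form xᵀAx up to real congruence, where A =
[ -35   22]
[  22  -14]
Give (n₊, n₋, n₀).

Answer: (0, 2, 0)

Derivation:
step 0: pivot -35 → sign −
step 1: pivot -6/35 → sign −
signature = (0, 2, 0)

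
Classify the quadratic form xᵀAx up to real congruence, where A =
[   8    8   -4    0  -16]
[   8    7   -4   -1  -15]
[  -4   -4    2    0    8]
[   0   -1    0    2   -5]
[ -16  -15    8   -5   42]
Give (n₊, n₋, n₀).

step 0: pivot 8 → sign +
step 1: pivot -1 → sign −
step 2: pivot 3 → sign +
step 3: pivot -1 → sign −
step 4: row/col 4 already zero → sign 0
signature = (2, 2, 1)

Answer: (2, 2, 1)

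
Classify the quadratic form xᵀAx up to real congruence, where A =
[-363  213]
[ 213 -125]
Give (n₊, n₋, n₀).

step 0: pivot -363 → sign −
step 1: pivot -2/121 → sign −
signature = (0, 2, 0)

Answer: (0, 2, 0)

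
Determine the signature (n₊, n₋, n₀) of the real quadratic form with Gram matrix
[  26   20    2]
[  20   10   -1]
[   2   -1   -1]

step 0: pivot 26 → sign +
step 1: pivot -70/13 → sign −
step 2: pivot 3/70 → sign +
signature = (2, 1, 0)

Answer: (2, 1, 0)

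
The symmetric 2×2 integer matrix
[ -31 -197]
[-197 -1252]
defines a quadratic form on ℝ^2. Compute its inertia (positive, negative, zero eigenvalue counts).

Answer: (0, 2, 0)

Derivation:
step 0: pivot -31 → sign −
step 1: pivot -3/31 → sign −
signature = (0, 2, 0)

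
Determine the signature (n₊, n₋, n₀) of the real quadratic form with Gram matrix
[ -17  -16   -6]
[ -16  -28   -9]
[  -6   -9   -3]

Answer: (0, 3, 0)

Derivation:
step 0: pivot -17 → sign −
step 1: pivot -220/17 → sign −
step 2: pivot -3/220 → sign −
signature = (0, 3, 0)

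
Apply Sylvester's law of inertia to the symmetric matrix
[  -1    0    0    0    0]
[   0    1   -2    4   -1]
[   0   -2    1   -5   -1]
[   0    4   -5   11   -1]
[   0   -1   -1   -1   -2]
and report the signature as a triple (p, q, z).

step 0: pivot -1 → sign −
step 1: pivot 1 → sign +
step 2: pivot -3 → sign −
step 3: pivot -2 → sign −
step 4: row/col 4 already zero → sign 0
signature = (1, 3, 1)

Answer: (1, 3, 1)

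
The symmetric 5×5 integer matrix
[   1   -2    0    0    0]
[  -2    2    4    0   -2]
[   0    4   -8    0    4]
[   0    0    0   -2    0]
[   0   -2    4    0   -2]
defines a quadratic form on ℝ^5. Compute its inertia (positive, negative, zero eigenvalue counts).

Answer: (1, 2, 2)

Derivation:
step 0: pivot 1 → sign +
step 1: pivot -2 → sign −
step 2: pivot -2 → sign −
step 3: row/col 3 already zero → sign 0
step 4: row/col 4 already zero → sign 0
signature = (1, 2, 2)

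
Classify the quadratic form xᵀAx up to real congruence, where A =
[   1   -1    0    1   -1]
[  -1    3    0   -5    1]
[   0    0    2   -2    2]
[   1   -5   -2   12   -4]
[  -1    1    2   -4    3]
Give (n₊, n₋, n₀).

step 0: pivot 1 → sign +
step 1: pivot 2 → sign +
step 2: pivot 2 → sign +
step 3: pivot 1 → sign +
step 4: pivot -1 → sign −
signature = (4, 1, 0)

Answer: (4, 1, 0)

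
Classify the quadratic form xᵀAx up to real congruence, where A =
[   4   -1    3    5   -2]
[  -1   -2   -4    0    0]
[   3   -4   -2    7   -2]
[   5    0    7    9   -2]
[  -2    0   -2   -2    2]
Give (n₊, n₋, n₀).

step 0: pivot 4 → sign +
step 1: pivot -9/4 → sign −
step 2: pivot 4/9 → sign +
step 3: pivot -5/4 → sign −
step 4: pivot 6/5 → sign +
signature = (3, 2, 0)

Answer: (3, 2, 0)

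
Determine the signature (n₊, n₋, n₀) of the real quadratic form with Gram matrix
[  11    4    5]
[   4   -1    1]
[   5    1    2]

step 0: pivot 11 → sign +
step 1: pivot -27/11 → sign −
step 2: row/col 2 already zero → sign 0
signature = (1, 1, 1)

Answer: (1, 1, 1)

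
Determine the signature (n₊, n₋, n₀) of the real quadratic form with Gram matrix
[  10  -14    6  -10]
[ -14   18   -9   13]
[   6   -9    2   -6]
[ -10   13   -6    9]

Answer: (1, 3, 0)

Derivation:
step 0: pivot 10 → sign +
step 1: pivot -8/5 → sign −
step 2: pivot -11/8 → sign −
step 3: pivot -3/11 → sign −
signature = (1, 3, 0)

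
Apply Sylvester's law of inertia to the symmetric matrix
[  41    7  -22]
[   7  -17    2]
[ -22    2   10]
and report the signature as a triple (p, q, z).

step 0: pivot 41 → sign +
step 1: pivot -746/41 → sign −
step 2: pivot 6/373 → sign +
signature = (2, 1, 0)

Answer: (2, 1, 0)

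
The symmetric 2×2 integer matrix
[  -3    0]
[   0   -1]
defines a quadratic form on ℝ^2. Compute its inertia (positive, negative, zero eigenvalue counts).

Answer: (0, 2, 0)

Derivation:
step 0: pivot -3 → sign −
step 1: pivot -1 → sign −
signature = (0, 2, 0)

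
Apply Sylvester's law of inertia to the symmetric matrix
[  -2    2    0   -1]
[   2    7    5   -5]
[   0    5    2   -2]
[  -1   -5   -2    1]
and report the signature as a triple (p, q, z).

Answer: (1, 3, 0)

Derivation:
step 0: pivot -2 → sign −
step 1: pivot 9 → sign +
step 2: pivot -7/9 → sign −
step 3: pivot -3/14 → sign −
signature = (1, 3, 0)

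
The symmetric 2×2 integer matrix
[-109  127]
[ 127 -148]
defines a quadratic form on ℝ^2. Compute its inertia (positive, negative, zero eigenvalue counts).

step 0: pivot -109 → sign −
step 1: pivot -3/109 → sign −
signature = (0, 2, 0)

Answer: (0, 2, 0)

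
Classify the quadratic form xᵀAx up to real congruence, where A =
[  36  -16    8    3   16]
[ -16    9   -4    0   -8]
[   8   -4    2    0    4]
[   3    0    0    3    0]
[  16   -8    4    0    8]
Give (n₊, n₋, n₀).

step 0: pivot 36 → sign +
step 1: pivot 17/9 → sign +
step 2: pivot 2/17 → sign +
step 3: pivot 3/4 → sign +
step 4: row/col 4 already zero → sign 0
signature = (4, 0, 1)

Answer: (4, 0, 1)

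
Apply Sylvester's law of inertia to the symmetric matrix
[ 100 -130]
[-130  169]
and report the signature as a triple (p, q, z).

Answer: (1, 0, 1)

Derivation:
step 0: pivot 100 → sign +
step 1: row/col 1 already zero → sign 0
signature = (1, 0, 1)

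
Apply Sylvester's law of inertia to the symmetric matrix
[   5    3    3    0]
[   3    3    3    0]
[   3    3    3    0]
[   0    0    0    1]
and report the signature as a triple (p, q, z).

step 0: pivot 5 → sign +
step 1: pivot 6/5 → sign +
step 2: pivot 1 → sign +
step 3: row/col 3 already zero → sign 0
signature = (3, 0, 1)

Answer: (3, 0, 1)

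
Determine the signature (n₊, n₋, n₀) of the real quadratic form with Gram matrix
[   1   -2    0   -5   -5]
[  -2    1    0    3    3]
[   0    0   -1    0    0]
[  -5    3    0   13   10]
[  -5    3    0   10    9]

step 0: pivot 1 → sign +
step 1: pivot -3 → sign −
step 2: pivot -1 → sign −
step 3: pivot 13/3 → sign +
step 4: pivot -1/13 → sign −
signature = (2, 3, 0)

Answer: (2, 3, 0)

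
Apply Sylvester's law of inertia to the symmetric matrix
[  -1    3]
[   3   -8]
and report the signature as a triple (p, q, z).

step 0: pivot -1 → sign −
step 1: pivot 1 → sign +
signature = (1, 1, 0)

Answer: (1, 1, 0)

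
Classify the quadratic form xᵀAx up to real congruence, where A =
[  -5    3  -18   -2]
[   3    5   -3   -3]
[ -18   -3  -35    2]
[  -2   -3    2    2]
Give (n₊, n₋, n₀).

step 0: pivot -5 → sign −
step 1: pivot 34/5 → sign +
step 2: pivot 61/34 → sign +
step 3: pivot -3/61 → sign −
signature = (2, 2, 0)

Answer: (2, 2, 0)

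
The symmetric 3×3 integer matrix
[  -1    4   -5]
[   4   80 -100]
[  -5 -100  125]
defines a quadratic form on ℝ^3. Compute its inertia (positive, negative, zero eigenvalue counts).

Answer: (1, 1, 1)

Derivation:
step 0: pivot -1 → sign −
step 1: pivot 96 → sign +
step 2: row/col 2 already zero → sign 0
signature = (1, 1, 1)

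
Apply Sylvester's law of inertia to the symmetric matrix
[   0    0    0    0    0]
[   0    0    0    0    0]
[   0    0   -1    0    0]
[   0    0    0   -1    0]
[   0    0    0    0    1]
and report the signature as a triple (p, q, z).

Answer: (1, 2, 2)

Derivation:
step 0: pivot -1 → sign −
step 1: pivot -1 → sign −
step 2: pivot 1 → sign +
step 3: row/col 3 already zero → sign 0
step 4: row/col 4 already zero → sign 0
signature = (1, 2, 2)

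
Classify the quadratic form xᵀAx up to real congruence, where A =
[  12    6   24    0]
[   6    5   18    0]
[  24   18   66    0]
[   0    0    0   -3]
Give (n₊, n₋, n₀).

step 0: pivot 12 → sign +
step 1: pivot 2 → sign +
step 2: pivot -3 → sign −
step 3: row/col 3 already zero → sign 0
signature = (2, 1, 1)

Answer: (2, 1, 1)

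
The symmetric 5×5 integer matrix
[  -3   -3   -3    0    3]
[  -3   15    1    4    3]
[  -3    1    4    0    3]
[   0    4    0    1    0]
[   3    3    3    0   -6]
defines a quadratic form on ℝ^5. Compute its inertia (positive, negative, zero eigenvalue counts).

Answer: (2, 3, 0)

Derivation:
step 0: pivot -3 → sign −
step 1: pivot 18 → sign +
step 2: pivot 55/9 → sign +
step 3: pivot -1/55 → sign −
step 4: pivot -3 → sign −
signature = (2, 3, 0)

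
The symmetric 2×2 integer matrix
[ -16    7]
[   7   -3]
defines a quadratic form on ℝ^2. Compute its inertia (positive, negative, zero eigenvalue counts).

Answer: (1, 1, 0)

Derivation:
step 0: pivot -16 → sign −
step 1: pivot 1/16 → sign +
signature = (1, 1, 0)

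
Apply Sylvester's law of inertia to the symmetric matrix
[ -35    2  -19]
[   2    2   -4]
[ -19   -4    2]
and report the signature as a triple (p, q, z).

step 0: pivot -35 → sign −
step 1: pivot 74/35 → sign +
step 2: pivot 3/37 → sign +
signature = (2, 1, 0)

Answer: (2, 1, 0)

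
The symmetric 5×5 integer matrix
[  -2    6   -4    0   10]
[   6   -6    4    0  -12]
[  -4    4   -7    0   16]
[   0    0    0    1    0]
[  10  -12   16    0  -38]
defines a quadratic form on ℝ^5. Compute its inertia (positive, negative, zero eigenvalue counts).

Answer: (2, 3, 0)

Derivation:
step 0: pivot -2 → sign −
step 1: pivot 12 → sign +
step 2: pivot -13/3 → sign −
step 3: pivot 1 → sign +
step 4: pivot -3/13 → sign −
signature = (2, 3, 0)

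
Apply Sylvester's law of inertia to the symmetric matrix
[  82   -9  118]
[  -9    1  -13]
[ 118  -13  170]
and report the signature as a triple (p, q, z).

Answer: (2, 0, 1)

Derivation:
step 0: pivot 82 → sign +
step 1: pivot 1/82 → sign +
step 2: row/col 2 already zero → sign 0
signature = (2, 0, 1)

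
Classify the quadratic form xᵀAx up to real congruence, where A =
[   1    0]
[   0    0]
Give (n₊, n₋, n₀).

Answer: (1, 0, 1)

Derivation:
step 0: pivot 1 → sign +
step 1: row/col 1 already zero → sign 0
signature = (1, 0, 1)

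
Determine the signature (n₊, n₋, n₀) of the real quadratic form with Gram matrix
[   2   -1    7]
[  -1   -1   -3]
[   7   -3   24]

Answer: (1, 2, 0)

Derivation:
step 0: pivot 2 → sign +
step 1: pivot -3/2 → sign −
step 2: pivot -1/3 → sign −
signature = (1, 2, 0)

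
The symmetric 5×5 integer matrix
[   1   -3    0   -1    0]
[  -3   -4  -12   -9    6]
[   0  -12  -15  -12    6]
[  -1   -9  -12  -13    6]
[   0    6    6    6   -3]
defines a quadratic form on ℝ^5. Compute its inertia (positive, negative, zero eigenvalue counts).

Answer: (1, 4, 0)

Derivation:
step 0: pivot 1 → sign +
step 1: pivot -13 → sign −
step 2: pivot -51/13 → sign −
step 3: pivot -46/17 → sign −
step 4: pivot -3/23 → sign −
signature = (1, 4, 0)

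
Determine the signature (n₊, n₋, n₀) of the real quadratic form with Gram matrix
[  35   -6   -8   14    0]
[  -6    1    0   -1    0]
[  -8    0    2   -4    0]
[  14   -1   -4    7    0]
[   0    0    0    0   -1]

step 0: pivot 35 → sign +
step 1: pivot -1/35 → sign −
step 2: pivot 66 → sign +
step 3: pivot -2/33 → sign −
step 4: pivot -1 → sign −
signature = (2, 3, 0)

Answer: (2, 3, 0)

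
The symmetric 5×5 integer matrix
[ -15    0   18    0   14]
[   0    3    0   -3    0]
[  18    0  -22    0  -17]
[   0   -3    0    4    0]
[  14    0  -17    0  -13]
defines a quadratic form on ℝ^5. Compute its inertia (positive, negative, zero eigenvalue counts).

step 0: pivot -15 → sign −
step 1: pivot 3 → sign +
step 2: pivot -2/5 → sign −
step 3: pivot 1 → sign +
step 4: pivot 1/6 → sign +
signature = (3, 2, 0)

Answer: (3, 2, 0)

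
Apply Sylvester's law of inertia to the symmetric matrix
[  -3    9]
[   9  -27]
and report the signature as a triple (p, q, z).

Answer: (0, 1, 1)

Derivation:
step 0: pivot -3 → sign −
step 1: row/col 1 already zero → sign 0
signature = (0, 1, 1)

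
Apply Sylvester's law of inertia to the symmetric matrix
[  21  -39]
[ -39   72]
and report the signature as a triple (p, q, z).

step 0: pivot 21 → sign +
step 1: pivot -3/7 → sign −
signature = (1, 1, 0)

Answer: (1, 1, 0)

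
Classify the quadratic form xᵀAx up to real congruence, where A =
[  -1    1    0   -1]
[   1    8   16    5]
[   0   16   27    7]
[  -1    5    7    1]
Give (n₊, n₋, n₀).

step 0: pivot -1 → sign −
step 1: pivot 9 → sign +
step 2: pivot -13/9 → sign −
step 3: pivot 3/13 → sign +
signature = (2, 2, 0)

Answer: (2, 2, 0)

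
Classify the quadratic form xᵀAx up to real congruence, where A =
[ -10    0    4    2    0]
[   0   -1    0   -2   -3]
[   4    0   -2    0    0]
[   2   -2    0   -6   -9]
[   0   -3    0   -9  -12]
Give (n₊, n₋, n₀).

Answer: (1, 4, 0)

Derivation:
step 0: pivot -10 → sign −
step 1: pivot -1 → sign −
step 2: pivot -2/5 → sign −
step 3: pivot -3 → sign −
step 4: pivot 3 → sign +
signature = (1, 4, 0)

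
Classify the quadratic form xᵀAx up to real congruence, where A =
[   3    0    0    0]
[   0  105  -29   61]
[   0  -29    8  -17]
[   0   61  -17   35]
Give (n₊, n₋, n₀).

step 0: pivot 3 → sign +
step 1: pivot 105 → sign +
step 2: pivot -1/105 → sign −
step 3: pivot 2 → sign +
signature = (3, 1, 0)

Answer: (3, 1, 0)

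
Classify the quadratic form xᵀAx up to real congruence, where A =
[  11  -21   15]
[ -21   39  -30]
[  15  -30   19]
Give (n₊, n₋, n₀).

step 0: pivot 11 → sign +
step 1: pivot -12/11 → sign −
step 2: pivot 1/4 → sign +
signature = (2, 1, 0)

Answer: (2, 1, 0)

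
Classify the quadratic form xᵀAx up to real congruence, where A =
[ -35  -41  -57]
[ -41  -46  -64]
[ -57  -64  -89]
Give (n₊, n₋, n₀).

step 0: pivot -35 → sign −
step 1: pivot 71/35 → sign +
step 2: pivot 3/71 → sign +
signature = (2, 1, 0)

Answer: (2, 1, 0)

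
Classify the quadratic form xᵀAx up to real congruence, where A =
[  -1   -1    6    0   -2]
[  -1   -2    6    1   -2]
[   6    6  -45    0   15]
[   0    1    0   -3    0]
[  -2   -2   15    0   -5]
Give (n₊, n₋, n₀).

Answer: (0, 4, 1)

Derivation:
step 0: pivot -1 → sign −
step 1: pivot -1 → sign −
step 2: pivot -9 → sign −
step 3: pivot -2 → sign −
step 4: row/col 4 already zero → sign 0
signature = (0, 4, 1)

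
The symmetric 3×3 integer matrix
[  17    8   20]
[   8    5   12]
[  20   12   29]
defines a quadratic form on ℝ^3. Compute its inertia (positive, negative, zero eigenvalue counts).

step 0: pivot 17 → sign +
step 1: pivot 21/17 → sign +
step 2: pivot 1/21 → sign +
signature = (3, 0, 0)

Answer: (3, 0, 0)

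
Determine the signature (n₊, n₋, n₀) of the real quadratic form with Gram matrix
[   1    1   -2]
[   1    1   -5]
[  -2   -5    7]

step 0: pivot 1 → sign +
step 1: pivot 3 → sign +
step 2: pivot -3 → sign −
signature = (2, 1, 0)

Answer: (2, 1, 0)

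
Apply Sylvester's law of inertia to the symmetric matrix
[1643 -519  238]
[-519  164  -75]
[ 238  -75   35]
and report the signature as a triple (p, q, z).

Answer: (2, 1, 0)

Derivation:
step 0: pivot 1643 → sign +
step 1: pivot 91/1643 → sign +
step 2: pivot -6/91 → sign −
signature = (2, 1, 0)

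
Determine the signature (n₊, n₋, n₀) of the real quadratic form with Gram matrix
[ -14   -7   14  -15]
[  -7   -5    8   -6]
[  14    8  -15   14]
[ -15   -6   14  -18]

step 0: pivot -14 → sign −
step 1: pivot -3/2 → sign −
step 2: pivot -1/3 → sign −
step 3: pivot -3/7 → sign −
signature = (0, 4, 0)

Answer: (0, 4, 0)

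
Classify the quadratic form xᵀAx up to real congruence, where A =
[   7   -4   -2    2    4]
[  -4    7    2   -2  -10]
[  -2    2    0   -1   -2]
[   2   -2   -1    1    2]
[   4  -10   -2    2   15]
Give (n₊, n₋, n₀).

Answer: (3, 2, 0)

Derivation:
step 0: pivot 7 → sign +
step 1: pivot 33/7 → sign +
step 2: pivot -8/11 → sign −
step 3: pivot 3/8 → sign +
step 4: pivot -1 → sign −
signature = (3, 2, 0)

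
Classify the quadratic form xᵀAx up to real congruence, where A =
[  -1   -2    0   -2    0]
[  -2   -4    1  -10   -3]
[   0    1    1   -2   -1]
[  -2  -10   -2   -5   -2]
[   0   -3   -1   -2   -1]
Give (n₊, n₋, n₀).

step 0: pivot -1 → sign −
step 1: pivot 1 → sign +
step 2: pivot -1 → sign −
step 3: pivot 11 → sign +
step 4: pivot 6/11 → sign +
signature = (3, 2, 0)

Answer: (3, 2, 0)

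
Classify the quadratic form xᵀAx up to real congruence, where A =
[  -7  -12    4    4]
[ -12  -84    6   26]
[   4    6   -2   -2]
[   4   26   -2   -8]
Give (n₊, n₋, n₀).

step 0: pivot -7 → sign −
step 1: pivot -444/7 → sign −
step 2: pivot 11/37 → sign +
step 3: pivot 2/33 → sign +
signature = (2, 2, 0)

Answer: (2, 2, 0)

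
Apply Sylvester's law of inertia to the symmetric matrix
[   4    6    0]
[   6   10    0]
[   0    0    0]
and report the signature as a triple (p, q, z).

step 0: pivot 4 → sign +
step 1: pivot 1 → sign +
step 2: row/col 2 already zero → sign 0
signature = (2, 0, 1)

Answer: (2, 0, 1)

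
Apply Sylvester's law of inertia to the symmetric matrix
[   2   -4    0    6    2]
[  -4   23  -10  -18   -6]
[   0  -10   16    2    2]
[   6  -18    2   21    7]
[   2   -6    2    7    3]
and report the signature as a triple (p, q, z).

Answer: (4, 0, 1)

Derivation:
step 0: pivot 2 → sign +
step 1: pivot 15 → sign +
step 2: pivot 28/3 → sign +
step 3: pivot 6/35 → sign +
step 4: row/col 4 already zero → sign 0
signature = (4, 0, 1)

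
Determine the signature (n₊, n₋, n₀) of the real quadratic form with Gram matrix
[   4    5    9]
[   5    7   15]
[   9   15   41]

Answer: (3, 0, 0)

Derivation:
step 0: pivot 4 → sign +
step 1: pivot 3/4 → sign +
step 2: pivot 2 → sign +
signature = (3, 0, 0)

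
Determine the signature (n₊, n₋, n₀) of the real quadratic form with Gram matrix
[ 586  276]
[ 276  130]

step 0: pivot 586 → sign +
step 1: pivot 2/293 → sign +
signature = (2, 0, 0)

Answer: (2, 0, 0)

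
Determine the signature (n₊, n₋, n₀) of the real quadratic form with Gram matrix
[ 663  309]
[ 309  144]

step 0: pivot 663 → sign +
step 1: pivot -3/221 → sign −
signature = (1, 1, 0)

Answer: (1, 1, 0)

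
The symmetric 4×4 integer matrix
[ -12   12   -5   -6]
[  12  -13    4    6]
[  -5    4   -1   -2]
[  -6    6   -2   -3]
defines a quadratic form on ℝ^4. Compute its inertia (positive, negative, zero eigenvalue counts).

Answer: (1, 3, 0)

Derivation:
step 0: pivot -12 → sign −
step 1: pivot -1 → sign −
step 2: pivot 25/12 → sign +
step 3: pivot -3/25 → sign −
signature = (1, 3, 0)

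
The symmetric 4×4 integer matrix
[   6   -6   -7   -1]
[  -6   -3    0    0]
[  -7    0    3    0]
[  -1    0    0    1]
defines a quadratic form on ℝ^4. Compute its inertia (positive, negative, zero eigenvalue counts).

step 0: pivot 6 → sign +
step 1: pivot -9 → sign −
step 2: pivot 5/18 → sign +
step 3: pivot 2/5 → sign +
signature = (3, 1, 0)

Answer: (3, 1, 0)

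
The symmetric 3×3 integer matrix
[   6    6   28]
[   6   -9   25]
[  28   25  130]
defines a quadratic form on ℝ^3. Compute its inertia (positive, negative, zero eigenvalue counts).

Answer: (1, 2, 0)

Derivation:
step 0: pivot 6 → sign +
step 1: pivot -15 → sign −
step 2: pivot -1/15 → sign −
signature = (1, 2, 0)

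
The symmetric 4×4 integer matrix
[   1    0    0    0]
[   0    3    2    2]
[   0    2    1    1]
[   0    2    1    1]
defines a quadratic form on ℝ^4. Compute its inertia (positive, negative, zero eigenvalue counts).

Answer: (2, 1, 1)

Derivation:
step 0: pivot 1 → sign +
step 1: pivot 3 → sign +
step 2: pivot -1/3 → sign −
step 3: row/col 3 already zero → sign 0
signature = (2, 1, 1)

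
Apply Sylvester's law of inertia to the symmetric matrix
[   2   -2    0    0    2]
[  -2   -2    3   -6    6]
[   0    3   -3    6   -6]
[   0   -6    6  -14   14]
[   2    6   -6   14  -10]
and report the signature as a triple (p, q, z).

Answer: (2, 3, 0)

Derivation:
step 0: pivot 2 → sign +
step 1: pivot -4 → sign −
step 2: pivot -3/4 → sign −
step 3: pivot -2 → sign −
step 4: pivot 6 → sign +
signature = (2, 3, 0)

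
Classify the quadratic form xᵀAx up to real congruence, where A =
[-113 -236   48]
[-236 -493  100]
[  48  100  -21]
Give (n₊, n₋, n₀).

Answer: (0, 3, 0)

Derivation:
step 0: pivot -113 → sign −
step 1: pivot -13/113 → sign −
step 2: pivot -1/13 → sign −
signature = (0, 3, 0)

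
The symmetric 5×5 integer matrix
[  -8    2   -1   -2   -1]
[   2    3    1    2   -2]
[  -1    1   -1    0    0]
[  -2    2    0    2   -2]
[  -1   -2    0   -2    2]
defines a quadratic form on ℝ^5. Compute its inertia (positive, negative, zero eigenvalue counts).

Answer: (3, 2, 0)

Derivation:
step 0: pivot -8 → sign −
step 1: pivot 7/2 → sign +
step 2: pivot -29/28 → sign −
step 3: pivot 54/29 → sign +
step 4: pivot 2/3 → sign +
signature = (3, 2, 0)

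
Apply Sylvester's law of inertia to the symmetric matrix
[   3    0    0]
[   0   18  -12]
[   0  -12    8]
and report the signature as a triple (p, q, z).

Answer: (2, 0, 1)

Derivation:
step 0: pivot 3 → sign +
step 1: pivot 18 → sign +
step 2: row/col 2 already zero → sign 0
signature = (2, 0, 1)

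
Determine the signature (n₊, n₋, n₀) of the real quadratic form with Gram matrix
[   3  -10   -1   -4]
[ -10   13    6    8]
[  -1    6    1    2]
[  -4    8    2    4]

Answer: (3, 1, 0)

Derivation:
step 0: pivot 3 → sign +
step 1: pivot -61/3 → sign −
step 2: pivot 62/61 → sign +
step 3: pivot 2/31 → sign +
signature = (3, 1, 0)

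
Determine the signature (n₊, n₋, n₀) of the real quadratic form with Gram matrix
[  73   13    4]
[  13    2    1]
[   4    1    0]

Answer: (2, 1, 0)

Derivation:
step 0: pivot 73 → sign +
step 1: pivot -23/73 → sign −
step 2: pivot 1/23 → sign +
signature = (2, 1, 0)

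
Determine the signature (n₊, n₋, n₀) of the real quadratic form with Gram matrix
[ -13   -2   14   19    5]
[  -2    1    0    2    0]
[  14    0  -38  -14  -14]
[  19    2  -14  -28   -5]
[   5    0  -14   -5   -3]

step 0: pivot -13 → sign −
step 1: pivot 17/13 → sign +
step 2: pivot -450/17 → sign −
step 3: pivot 1/25 → sign +
step 4: pivot 2 → sign +
signature = (3, 2, 0)

Answer: (3, 2, 0)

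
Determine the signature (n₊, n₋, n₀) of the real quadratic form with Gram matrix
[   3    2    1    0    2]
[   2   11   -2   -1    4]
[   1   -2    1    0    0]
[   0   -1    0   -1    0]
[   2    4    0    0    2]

step 0: pivot 3 → sign +
step 1: pivot 29/3 → sign +
step 2: pivot -2/29 → sign −
step 3: row/col 3 already zero → sign 0
step 4: row/col 4 already zero → sign 0
signature = (2, 1, 2)

Answer: (2, 1, 2)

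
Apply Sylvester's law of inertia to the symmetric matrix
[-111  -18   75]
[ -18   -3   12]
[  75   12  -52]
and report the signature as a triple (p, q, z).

step 0: pivot -111 → sign −
step 1: pivot -3/37 → sign −
step 2: pivot -1 → sign −
signature = (0, 3, 0)

Answer: (0, 3, 0)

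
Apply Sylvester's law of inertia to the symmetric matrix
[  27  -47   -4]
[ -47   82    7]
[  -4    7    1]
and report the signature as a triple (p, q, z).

Answer: (3, 0, 0)

Derivation:
step 0: pivot 27 → sign +
step 1: pivot 5/27 → sign +
step 2: pivot 2/5 → sign +
signature = (3, 0, 0)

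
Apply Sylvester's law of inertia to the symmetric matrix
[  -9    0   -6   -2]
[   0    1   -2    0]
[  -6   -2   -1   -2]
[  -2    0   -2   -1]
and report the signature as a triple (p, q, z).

Answer: (1, 3, 0)

Derivation:
step 0: pivot -9 → sign −
step 1: pivot 1 → sign +
step 2: pivot -1 → sign −
step 3: pivot -1/9 → sign −
signature = (1, 3, 0)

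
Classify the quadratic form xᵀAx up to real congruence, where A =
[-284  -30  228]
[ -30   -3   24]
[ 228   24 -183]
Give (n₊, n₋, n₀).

Answer: (1, 1, 1)

Derivation:
step 0: pivot -284 → sign −
step 1: pivot 12/71 → sign +
step 2: row/col 2 already zero → sign 0
signature = (1, 1, 1)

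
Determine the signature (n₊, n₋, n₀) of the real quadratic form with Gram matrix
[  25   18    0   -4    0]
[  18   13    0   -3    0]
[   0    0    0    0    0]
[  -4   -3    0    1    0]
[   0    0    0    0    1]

step 0: pivot 25 → sign +
step 1: pivot 1/25 → sign +
step 2: pivot 1 → sign +
step 3: row/col 3 already zero → sign 0
step 4: row/col 4 already zero → sign 0
signature = (3, 0, 2)

Answer: (3, 0, 2)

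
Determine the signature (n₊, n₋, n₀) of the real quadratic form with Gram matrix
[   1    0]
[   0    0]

Answer: (1, 0, 1)

Derivation:
step 0: pivot 1 → sign +
step 1: row/col 1 already zero → sign 0
signature = (1, 0, 1)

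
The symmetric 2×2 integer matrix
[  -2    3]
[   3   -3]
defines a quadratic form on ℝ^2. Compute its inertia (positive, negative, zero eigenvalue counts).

step 0: pivot -2 → sign −
step 1: pivot 3/2 → sign +
signature = (1, 1, 0)

Answer: (1, 1, 0)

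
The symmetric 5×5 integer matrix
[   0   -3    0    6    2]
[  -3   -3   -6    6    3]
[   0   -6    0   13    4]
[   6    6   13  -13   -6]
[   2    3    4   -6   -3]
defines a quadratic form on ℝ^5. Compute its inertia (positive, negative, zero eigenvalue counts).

Answer: (2, 3, 0)

Derivation:
step 0: pivot -3 → sign −
step 1: pivot 3 → sign +
step 2: pivot -1 → sign −
step 3: pivot 1 → sign +
step 4: pivot -1/3 → sign −
signature = (2, 3, 0)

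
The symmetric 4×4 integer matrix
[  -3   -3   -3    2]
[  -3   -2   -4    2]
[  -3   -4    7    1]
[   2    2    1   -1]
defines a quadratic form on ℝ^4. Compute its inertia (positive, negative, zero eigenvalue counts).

Answer: (3, 1, 0)

Derivation:
step 0: pivot -3 → sign −
step 1: pivot 1 → sign +
step 2: pivot 9 → sign +
step 3: pivot 2/9 → sign +
signature = (3, 1, 0)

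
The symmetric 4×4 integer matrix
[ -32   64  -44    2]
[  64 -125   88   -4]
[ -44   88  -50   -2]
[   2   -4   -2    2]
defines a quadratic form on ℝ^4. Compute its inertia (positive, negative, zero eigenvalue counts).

Answer: (2, 2, 0)

Derivation:
step 0: pivot -32 → sign −
step 1: pivot 3 → sign +
step 2: pivot 21/2 → sign +
step 3: pivot -1/42 → sign −
signature = (2, 2, 0)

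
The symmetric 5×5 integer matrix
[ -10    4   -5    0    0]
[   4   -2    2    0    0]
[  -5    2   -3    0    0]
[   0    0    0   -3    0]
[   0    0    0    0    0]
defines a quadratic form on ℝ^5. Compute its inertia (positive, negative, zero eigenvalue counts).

Answer: (0, 4, 1)

Derivation:
step 0: pivot -10 → sign −
step 1: pivot -2/5 → sign −
step 2: pivot -1/2 → sign −
step 3: pivot -3 → sign −
step 4: row/col 4 already zero → sign 0
signature = (0, 4, 1)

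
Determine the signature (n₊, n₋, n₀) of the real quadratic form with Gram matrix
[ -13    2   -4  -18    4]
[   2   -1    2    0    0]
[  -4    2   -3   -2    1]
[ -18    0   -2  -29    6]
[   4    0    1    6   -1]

step 0: pivot -13 → sign −
step 1: pivot -9/13 → sign −
step 2: pivot 1 → sign +
step 3: pivot 3 → sign +
step 4: pivot -2/9 → sign −
signature = (2, 3, 0)

Answer: (2, 3, 0)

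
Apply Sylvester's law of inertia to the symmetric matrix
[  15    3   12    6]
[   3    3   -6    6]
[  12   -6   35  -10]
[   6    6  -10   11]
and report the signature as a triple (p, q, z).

Answer: (2, 1, 1)

Derivation:
step 0: pivot 15 → sign +
step 1: pivot 12/5 → sign +
step 2: pivot -4 → sign −
step 3: row/col 3 already zero → sign 0
signature = (2, 1, 1)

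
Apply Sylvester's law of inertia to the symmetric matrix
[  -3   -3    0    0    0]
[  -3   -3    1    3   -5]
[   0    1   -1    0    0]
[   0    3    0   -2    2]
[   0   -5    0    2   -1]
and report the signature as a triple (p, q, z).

step 0: pivot -3 → sign −
step 1: pivot -1 → sign −
step 2: pivot 1 → sign +
step 3: pivot -11 → sign −
step 4: pivot 3/11 → sign +
signature = (2, 3, 0)

Answer: (2, 3, 0)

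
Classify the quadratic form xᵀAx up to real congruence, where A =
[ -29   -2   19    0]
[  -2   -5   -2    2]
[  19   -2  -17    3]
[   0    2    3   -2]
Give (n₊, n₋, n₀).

Answer: (0, 4, 0)

Derivation:
step 0: pivot -29 → sign −
step 1: pivot -141/29 → sign −
step 2: pivot -108/47 → sign −
step 3: pivot -1/108 → sign −
signature = (0, 4, 0)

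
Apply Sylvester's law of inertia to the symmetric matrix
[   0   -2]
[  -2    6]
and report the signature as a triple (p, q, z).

Answer: (1, 1, 0)

Derivation:
step 0: pivot 6 → sign +
step 1: pivot -2/3 → sign −
signature = (1, 1, 0)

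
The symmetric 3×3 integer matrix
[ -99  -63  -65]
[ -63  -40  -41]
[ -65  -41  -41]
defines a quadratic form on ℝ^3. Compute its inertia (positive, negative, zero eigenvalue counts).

Answer: (2, 1, 0)

Derivation:
step 0: pivot -99 → sign −
step 1: pivot 1/11 → sign +
step 2: pivot 2/9 → sign +
signature = (2, 1, 0)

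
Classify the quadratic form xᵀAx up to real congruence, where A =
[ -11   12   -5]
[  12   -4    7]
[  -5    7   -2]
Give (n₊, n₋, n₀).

Answer: (2, 1, 0)

Derivation:
step 0: pivot -11 → sign −
step 1: pivot 100/11 → sign +
step 2: pivot 1/100 → sign +
signature = (2, 1, 0)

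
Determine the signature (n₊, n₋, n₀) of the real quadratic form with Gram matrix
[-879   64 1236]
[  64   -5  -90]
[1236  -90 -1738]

Answer: (0, 3, 0)

Derivation:
step 0: pivot -879 → sign −
step 1: pivot -299/879 → sign −
step 2: pivot -2/299 → sign −
signature = (0, 3, 0)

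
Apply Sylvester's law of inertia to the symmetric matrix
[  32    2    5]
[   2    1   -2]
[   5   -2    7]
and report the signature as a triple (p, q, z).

Answer: (3, 0, 0)

Derivation:
step 0: pivot 32 → sign +
step 1: pivot 7/8 → sign +
step 2: pivot 3/28 → sign +
signature = (3, 0, 0)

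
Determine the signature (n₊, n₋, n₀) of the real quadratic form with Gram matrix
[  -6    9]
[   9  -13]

Answer: (1, 1, 0)

Derivation:
step 0: pivot -6 → sign −
step 1: pivot 1/2 → sign +
signature = (1, 1, 0)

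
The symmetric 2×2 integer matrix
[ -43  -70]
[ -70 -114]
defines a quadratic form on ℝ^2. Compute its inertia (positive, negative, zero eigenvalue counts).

Answer: (0, 2, 0)

Derivation:
step 0: pivot -43 → sign −
step 1: pivot -2/43 → sign −
signature = (0, 2, 0)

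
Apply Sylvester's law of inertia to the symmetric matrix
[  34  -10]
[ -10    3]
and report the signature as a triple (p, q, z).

Answer: (2, 0, 0)

Derivation:
step 0: pivot 34 → sign +
step 1: pivot 1/17 → sign +
signature = (2, 0, 0)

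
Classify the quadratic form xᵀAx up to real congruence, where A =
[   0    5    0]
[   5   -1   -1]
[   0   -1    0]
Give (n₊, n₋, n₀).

Answer: (1, 1, 1)

Derivation:
step 0: pivot -1 → sign −
step 1: pivot 25 → sign +
step 2: row/col 2 already zero → sign 0
signature = (1, 1, 1)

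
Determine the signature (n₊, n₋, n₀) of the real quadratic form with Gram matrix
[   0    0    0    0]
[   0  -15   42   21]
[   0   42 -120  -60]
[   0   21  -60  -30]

step 0: pivot -15 → sign −
step 1: pivot -12/5 → sign −
step 2: row/col 2 already zero → sign 0
step 3: row/col 3 already zero → sign 0
signature = (0, 2, 2)

Answer: (0, 2, 2)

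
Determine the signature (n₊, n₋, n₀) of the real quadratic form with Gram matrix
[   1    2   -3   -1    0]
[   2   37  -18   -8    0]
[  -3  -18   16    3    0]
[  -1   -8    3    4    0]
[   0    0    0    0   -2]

Answer: (4, 1, 0)

Derivation:
step 0: pivot 1 → sign +
step 1: pivot 33 → sign +
step 2: pivot 29/11 → sign +
step 3: pivot 3/29 → sign +
step 4: pivot -2 → sign −
signature = (4, 1, 0)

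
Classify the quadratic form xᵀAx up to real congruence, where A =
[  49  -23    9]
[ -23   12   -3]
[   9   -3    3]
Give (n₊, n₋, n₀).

step 0: pivot 49 → sign +
step 1: pivot 59/49 → sign +
step 2: pivot 6/59 → sign +
signature = (3, 0, 0)

Answer: (3, 0, 0)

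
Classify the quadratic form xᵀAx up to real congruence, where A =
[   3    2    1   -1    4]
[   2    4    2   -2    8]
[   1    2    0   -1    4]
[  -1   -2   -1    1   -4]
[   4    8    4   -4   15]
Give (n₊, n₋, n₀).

step 0: pivot 3 → sign +
step 1: pivot 8/3 → sign +
step 2: pivot -1 → sign −
step 3: pivot -1 → sign −
step 4: row/col 4 already zero → sign 0
signature = (2, 2, 1)

Answer: (2, 2, 1)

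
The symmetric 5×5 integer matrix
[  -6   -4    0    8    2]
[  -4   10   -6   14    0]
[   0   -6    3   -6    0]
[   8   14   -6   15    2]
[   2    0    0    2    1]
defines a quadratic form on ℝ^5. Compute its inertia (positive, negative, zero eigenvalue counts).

step 0: pivot -6 → sign −
step 1: pivot 38/3 → sign +
step 2: pivot 3/19 → sign +
step 3: pivot -3 → sign −
step 4: pivot 1/3 → sign +
signature = (3, 2, 0)

Answer: (3, 2, 0)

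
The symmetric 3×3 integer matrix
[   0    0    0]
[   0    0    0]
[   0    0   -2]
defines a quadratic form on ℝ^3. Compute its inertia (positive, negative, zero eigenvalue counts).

step 0: pivot -2 → sign −
step 1: row/col 1 already zero → sign 0
step 2: row/col 2 already zero → sign 0
signature = (0, 1, 2)

Answer: (0, 1, 2)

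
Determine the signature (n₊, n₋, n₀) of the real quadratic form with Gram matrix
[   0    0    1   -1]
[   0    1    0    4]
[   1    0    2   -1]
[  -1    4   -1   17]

step 0: pivot 1 → sign +
step 1: pivot 2 → sign +
step 2: pivot -1/2 → sign −
step 3: pivot 1 → sign +
signature = (3, 1, 0)

Answer: (3, 1, 0)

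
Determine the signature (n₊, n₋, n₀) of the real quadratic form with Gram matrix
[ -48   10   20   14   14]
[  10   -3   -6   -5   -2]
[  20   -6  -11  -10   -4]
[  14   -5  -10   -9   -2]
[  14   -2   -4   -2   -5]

step 0: pivot -48 → sign −
step 1: pivot -11/12 → sign −
step 2: pivot 1 → sign +
step 3: pivot -2/11 → sign −
step 4: row/col 4 already zero → sign 0
signature = (1, 3, 1)

Answer: (1, 3, 1)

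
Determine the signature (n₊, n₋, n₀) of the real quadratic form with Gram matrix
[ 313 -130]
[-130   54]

step 0: pivot 313 → sign +
step 1: pivot 2/313 → sign +
signature = (2, 0, 0)

Answer: (2, 0, 0)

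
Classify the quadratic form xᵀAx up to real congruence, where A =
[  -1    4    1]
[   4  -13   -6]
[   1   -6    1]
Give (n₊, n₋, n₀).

step 0: pivot -1 → sign −
step 1: pivot 3 → sign +
step 2: pivot 2/3 → sign +
signature = (2, 1, 0)

Answer: (2, 1, 0)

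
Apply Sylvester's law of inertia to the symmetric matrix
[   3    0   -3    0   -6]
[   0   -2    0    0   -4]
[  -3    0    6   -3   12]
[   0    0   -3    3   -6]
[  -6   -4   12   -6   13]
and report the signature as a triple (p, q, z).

step 0: pivot 3 → sign +
step 1: pivot -2 → sign −
step 2: pivot 3 → sign +
step 3: pivot -3 → sign −
step 4: row/col 4 already zero → sign 0
signature = (2, 2, 1)

Answer: (2, 2, 1)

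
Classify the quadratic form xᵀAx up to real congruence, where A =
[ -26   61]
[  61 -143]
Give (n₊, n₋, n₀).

Answer: (1, 1, 0)

Derivation:
step 0: pivot -26 → sign −
step 1: pivot 3/26 → sign +
signature = (1, 1, 0)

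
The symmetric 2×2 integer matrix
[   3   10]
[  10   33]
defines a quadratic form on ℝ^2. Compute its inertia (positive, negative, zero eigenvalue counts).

Answer: (1, 1, 0)

Derivation:
step 0: pivot 3 → sign +
step 1: pivot -1/3 → sign −
signature = (1, 1, 0)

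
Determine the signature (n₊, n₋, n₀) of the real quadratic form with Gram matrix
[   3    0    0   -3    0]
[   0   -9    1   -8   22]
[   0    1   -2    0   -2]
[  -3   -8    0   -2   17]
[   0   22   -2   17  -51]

Answer: (2, 3, 0)

Derivation:
step 0: pivot 3 → sign +
step 1: pivot -9 → sign −
step 2: pivot -17/9 → sign −
step 3: pivot 43/17 → sign +
step 4: pivot -6/43 → sign −
signature = (2, 3, 0)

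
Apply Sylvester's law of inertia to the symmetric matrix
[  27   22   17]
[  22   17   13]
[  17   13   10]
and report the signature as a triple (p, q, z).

Answer: (2, 1, 0)

Derivation:
step 0: pivot 27 → sign +
step 1: pivot -25/27 → sign −
step 2: pivot 2/25 → sign +
signature = (2, 1, 0)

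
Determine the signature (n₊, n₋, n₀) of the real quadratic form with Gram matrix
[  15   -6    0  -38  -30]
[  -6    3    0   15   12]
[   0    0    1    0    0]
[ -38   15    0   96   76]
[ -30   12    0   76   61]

step 0: pivot 15 → sign +
step 1: pivot 3/5 → sign +
step 2: pivot 1 → sign +
step 3: pivot -1/3 → sign −
step 4: pivot 1 → sign +
signature = (4, 1, 0)

Answer: (4, 1, 0)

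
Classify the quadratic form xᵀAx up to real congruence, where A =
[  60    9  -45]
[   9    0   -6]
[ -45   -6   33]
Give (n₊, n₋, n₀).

step 0: pivot 60 → sign +
step 1: pivot -27/20 → sign −
step 2: pivot -1/3 → sign −
signature = (1, 2, 0)

Answer: (1, 2, 0)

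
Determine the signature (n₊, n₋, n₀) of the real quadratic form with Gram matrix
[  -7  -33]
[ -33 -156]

step 0: pivot -7 → sign −
step 1: pivot -3/7 → sign −
signature = (0, 2, 0)

Answer: (0, 2, 0)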